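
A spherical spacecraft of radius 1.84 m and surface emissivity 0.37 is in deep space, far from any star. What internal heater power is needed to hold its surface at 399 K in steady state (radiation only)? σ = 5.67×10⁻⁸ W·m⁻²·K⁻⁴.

P = εσ·4πr²·T⁴.
4πr² = 42.54 m²; T⁴ = 2.534×10¹⁰ K⁴.
P = 0.37·5.67×10⁻⁸·42.54·2.534×10¹⁰.

P ≈ 22600 W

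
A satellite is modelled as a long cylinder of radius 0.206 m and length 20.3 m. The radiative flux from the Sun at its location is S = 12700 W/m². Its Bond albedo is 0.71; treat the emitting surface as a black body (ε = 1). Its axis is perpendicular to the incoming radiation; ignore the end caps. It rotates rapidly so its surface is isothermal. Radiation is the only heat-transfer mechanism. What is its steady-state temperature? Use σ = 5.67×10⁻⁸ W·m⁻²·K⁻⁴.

T ≈ 379 K

At equilibrium, absorbed power = emitted power.
Absorbing cross-section = 2rL = 8.364 m²; emitting surface = 2πrL = 26.28 m² (ratio π).
(1−a)S·A_cross = εσ·A_surf·T⁴  ⇒  T⁴ = (1−a)S/(πσ).
T⁴ = 0.290·12700/(π·5.67×10⁻⁸) = 2.068×10¹⁰ K⁴.
T = (2.068×10¹⁰)^(1/4).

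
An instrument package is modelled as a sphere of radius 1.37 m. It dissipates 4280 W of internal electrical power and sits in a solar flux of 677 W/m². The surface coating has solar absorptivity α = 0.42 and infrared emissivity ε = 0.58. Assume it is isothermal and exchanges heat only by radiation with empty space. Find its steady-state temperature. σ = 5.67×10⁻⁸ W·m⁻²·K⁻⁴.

At steady state, absorbed solar power + internal power = radiated power.
Absorbed: α·S·A_cross = 0.42·677·5.896 = 1677 W (cross-section πr²).
Total input = 1677 + 4280 = 5957 W.
Radiated: εσ·A_surf·T⁴ with A_surf = 4πr² = 23.59 m².
T⁴ = 5957/(0.58·5.67×10⁻⁸·23.59) = 7.680×10⁹ K⁴.

T ≈ 296 K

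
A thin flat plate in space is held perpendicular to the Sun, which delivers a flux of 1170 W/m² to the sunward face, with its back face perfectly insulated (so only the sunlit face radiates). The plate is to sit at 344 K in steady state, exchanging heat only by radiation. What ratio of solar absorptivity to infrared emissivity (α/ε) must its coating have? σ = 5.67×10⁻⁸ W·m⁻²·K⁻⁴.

α/ε ≈ 0.679

Balance: αS·A = εσ·1A·T⁴ ⇒ α/ε = σT⁴/S.
α/ε = 5.67×10⁻⁸·(344)⁴/1170 = 5.67×10⁻⁸·1.400×10¹⁰/1170.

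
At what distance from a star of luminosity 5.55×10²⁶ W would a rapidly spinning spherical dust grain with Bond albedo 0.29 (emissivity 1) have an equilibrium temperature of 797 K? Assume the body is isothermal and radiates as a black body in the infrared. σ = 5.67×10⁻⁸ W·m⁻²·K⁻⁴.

d ≈ 1.85×10¹⁰ m

For an isothermal black-emitting sphere, (1−a)S·πr² = σ·4πr²·T⁴ ⇒ S = 4σT⁴/(1−a).
S = 4·5.67×10⁻⁸·(797)⁴/0.710 = 1.289×10⁵ W/m².
Flux falls as S = L/(4πd²), so d = √(L/(4πS)) = √(5.55×10²⁶/(4π·1.289×10⁵)).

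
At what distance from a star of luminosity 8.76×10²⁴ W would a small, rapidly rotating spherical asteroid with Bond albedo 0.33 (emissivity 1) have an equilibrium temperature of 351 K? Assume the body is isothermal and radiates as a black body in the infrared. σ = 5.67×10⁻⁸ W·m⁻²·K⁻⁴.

d ≈ 1.16×10¹⁰ m

For an isothermal black-emitting sphere, (1−a)S·πr² = σ·4πr²·T⁴ ⇒ S = 4σT⁴/(1−a).
S = 4·5.67×10⁻⁸·(351)⁴/0.670 = 5138 W/m².
Flux falls as S = L/(4πd²), so d = √(L/(4πS)) = √(8.76×10²⁴/(4π·5138)).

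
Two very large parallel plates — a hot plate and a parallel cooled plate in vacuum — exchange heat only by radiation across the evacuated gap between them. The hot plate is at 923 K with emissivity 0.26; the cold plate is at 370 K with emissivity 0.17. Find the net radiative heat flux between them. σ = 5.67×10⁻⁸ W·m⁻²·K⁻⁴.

For two infinite grey parallel plates, q = σ(T₁⁴ − T₂⁴)/(1/ε₁ + 1/ε₂ − 1).
T₁⁴ − T₂⁴ = 7.258×10¹¹ − 1.874×10¹⁰ = 7.070×10¹¹ K⁴.
1/ε₁ + 1/ε₂ − 1 = 3.846 + 5.882 − 1 = 8.729.
q = 5.67×10⁻⁸ × 7.070×10¹¹ / 8.729.

q ≈ 4590 W/m²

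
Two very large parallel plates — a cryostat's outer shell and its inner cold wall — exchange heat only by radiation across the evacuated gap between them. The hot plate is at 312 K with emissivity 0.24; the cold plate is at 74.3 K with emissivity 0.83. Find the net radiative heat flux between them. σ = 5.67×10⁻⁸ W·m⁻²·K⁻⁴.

For two infinite grey parallel plates, q = σ(T₁⁴ − T₂⁴)/(1/ε₁ + 1/ε₂ − 1).
T₁⁴ − T₂⁴ = 9.476×10⁹ − 3.048×10⁷ = 9.445×10⁹ K⁴.
1/ε₁ + 1/ε₂ − 1 = 4.167 + 1.205 − 1 = 4.371.
q = 5.67×10⁻⁸ × 9.445×10⁹ / 4.371.

q ≈ 123 W/m²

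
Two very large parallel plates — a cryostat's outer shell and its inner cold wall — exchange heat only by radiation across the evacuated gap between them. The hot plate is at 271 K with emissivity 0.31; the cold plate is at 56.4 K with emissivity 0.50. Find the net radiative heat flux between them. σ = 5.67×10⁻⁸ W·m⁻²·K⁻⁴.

For two infinite grey parallel plates, q = σ(T₁⁴ − T₂⁴)/(1/ε₁ + 1/ε₂ − 1).
T₁⁴ − T₂⁴ = 5.394×10⁹ − 1.012×10⁷ = 5.383×10⁹ K⁴.
1/ε₁ + 1/ε₂ − 1 = 3.226 + 2.000 − 1 = 4.226.
q = 5.67×10⁻⁸ × 5.383×10⁹ / 4.226.

q ≈ 72.2 W/m²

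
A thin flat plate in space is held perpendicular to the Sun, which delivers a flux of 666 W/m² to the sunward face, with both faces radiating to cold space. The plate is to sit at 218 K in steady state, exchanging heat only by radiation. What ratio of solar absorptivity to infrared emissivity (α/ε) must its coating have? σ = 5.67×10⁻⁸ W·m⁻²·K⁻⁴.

α/ε ≈ 0.385

Balance: αS·A = εσ·2A·T⁴ ⇒ α/ε = 2σT⁴/S.
α/ε = 2·5.67×10⁻⁸·(218)⁴/666 = 2·5.67×10⁻⁸·2.259×10⁹/666.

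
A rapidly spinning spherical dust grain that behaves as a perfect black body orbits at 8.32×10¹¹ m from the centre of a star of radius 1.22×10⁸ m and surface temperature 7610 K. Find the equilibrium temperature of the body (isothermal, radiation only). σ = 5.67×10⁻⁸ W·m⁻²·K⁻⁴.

The star's surface emits σT_*⁴; at distance d the flux is S = σT_*⁴(R_*/d)².
S = 5.67×10⁻⁸·(7610)⁴·(1.22×10⁸/8.32×10¹¹)² = 4.089 W/m².
For an isothermal sphere T⁴ = (1−a)S/(4σ) = 1.803×10⁷ K⁴.

T ≈ 65.2 K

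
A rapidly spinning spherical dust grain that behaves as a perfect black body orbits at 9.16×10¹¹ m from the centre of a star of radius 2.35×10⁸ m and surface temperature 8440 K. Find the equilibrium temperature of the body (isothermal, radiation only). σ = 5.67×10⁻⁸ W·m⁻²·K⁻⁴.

The star's surface emits σT_*⁴; at distance d the flux is S = σT_*⁴(R_*/d)².
S = 5.67×10⁻⁸·(8440)⁴·(2.35×10⁸/9.16×10¹¹)² = 18.94 W/m².
For an isothermal sphere T⁴ = (1−a)S/(4σ) = 8.349×10⁷ K⁴.

T ≈ 95.6 K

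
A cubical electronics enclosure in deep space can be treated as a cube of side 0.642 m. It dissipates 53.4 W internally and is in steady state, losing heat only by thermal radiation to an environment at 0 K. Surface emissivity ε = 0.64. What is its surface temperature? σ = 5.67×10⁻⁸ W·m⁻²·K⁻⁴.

Steady state: internal power = radiated power, P = εσA T⁴.
Radiating area A = 6L² = 2.473 m².
T⁴ = P/(εσA) = 53.4/(0.64·5.67×10⁻⁸·2.473) = 5.951×10⁸ K⁴.
T = (5.951×10⁸)^(1/4).

T ≈ 156 K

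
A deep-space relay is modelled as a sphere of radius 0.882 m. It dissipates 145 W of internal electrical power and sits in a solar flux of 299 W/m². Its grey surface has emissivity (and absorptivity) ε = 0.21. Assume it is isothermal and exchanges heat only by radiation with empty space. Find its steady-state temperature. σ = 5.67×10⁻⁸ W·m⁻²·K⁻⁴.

T ≈ 225 K

At steady state, absorbed solar power + internal power = radiated power.
Absorbed: α·S·A_cross = 0.21·299·2.444 = 153.5 W (cross-section πr²).
Total input = 153.5 + 145 = 298.5 W.
Radiated: εσ·A_surf·T⁴ with A_surf = 4πr² = 9.776 m².
T⁴ = 298.5/(0.21·5.67×10⁻⁸·9.776) = 2.564×10⁹ K⁴.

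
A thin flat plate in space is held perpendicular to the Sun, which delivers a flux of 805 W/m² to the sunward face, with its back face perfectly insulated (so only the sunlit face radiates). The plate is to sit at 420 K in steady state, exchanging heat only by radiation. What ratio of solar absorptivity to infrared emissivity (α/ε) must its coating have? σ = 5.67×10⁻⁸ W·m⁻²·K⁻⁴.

α/ε ≈ 2.19

Balance: αS·A = εσ·1A·T⁴ ⇒ α/ε = σT⁴/S.
α/ε = 5.67×10⁻⁸·(420)⁴/805 = 5.67×10⁻⁸·3.112×10¹⁰/805.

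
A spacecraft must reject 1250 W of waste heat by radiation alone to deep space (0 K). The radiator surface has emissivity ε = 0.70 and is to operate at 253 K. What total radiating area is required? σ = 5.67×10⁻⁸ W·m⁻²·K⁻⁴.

A ≈ 7.69 m²

P = εσA T⁴ ⇒ A = P/(εσT⁴).
T⁴ = 4.097×10⁹ K⁴.
A = 1250/(0.70 × 5.67×10⁻⁸ × 4.097×10⁹).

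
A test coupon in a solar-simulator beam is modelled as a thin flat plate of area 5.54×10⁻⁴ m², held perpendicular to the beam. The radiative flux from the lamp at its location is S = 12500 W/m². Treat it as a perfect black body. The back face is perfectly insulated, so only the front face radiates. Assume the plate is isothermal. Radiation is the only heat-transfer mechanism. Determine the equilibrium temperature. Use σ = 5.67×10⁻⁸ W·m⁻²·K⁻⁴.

At equilibrium, absorbed power = emitted power.
Absorbing cross-section = A = 5.540×10⁻⁴ m²; emitting surface = A = 5.540×10⁻⁴ m² (ratio 1).
S·A_cross = εσ·A_surf·T⁴  ⇒  T⁴ = S/(1σ).
T⁴ = 1.00·12500/(1·5.67×10⁻⁸) = 2.205×10¹¹ K⁴.
T = (2.205×10¹¹)^(1/4).

T ≈ 685 K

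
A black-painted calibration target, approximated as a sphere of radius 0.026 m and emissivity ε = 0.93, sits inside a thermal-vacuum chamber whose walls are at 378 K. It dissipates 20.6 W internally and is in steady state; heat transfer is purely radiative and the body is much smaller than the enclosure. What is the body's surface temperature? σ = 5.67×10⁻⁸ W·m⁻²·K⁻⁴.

T ≈ 508 K

For a small grey body in a large enclosure, net radiated power = εσA(T⁴ − T_w⁴).
Steady state: P = εσA(T⁴ − T_w⁴) with A = 4πr² = 0.008495 m².
T⁴ = P/(εσA) + T_w⁴ = 20.6/(0.93·5.67×10⁻⁸·0.008495) + (378)⁴
    = 4.599×10¹⁰ + 2.042×10¹⁰ = 6.640×10¹⁰ K⁴.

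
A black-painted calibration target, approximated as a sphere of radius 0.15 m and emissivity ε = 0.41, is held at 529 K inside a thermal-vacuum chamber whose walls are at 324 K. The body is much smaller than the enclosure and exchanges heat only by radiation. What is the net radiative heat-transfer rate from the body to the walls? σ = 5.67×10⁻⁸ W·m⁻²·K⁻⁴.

P_net ≈ 442 W

For a small grey body in a large enclosure: P_net = εσA(T_body⁴ − T_wall⁴).
A = 4πr² = 0.2827 m²; T_body⁴ − T_wall⁴ = 7.831×10¹⁰ − 1.102×10¹⁰ = 6.729×10¹⁰ K⁴.
|P_net| = 0.41·5.67×10⁻⁸·0.2827·6.729×10¹⁰.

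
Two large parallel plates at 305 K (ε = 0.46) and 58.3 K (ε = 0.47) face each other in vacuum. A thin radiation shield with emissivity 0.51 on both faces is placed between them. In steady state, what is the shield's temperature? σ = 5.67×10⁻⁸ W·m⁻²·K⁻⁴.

T_s ≈ 256 K

In steady state the net flux on the hot side equals that on the cold side.
σ(T₁⁴−T_s⁴)/D₁ = σ(T_s⁴−T₂⁴)/D₂, with D₁ = 1/ε₁+1/ε_s−1 = 3.135, D₂ = 1/ε_s+1/ε₂−1 = 3.088.
Solve for T_s⁴: T_s⁴ = (D₂·T₁⁴ + D₁·T₂⁴)/(D₁+D₂) = 4.300×10⁹ K⁴.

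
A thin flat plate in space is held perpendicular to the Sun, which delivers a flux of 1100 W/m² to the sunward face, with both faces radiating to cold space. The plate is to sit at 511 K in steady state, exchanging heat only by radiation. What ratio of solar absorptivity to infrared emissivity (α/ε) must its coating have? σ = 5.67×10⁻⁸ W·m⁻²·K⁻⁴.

Balance: αS·A = εσ·2A·T⁴ ⇒ α/ε = 2σT⁴/S.
α/ε = 2·5.67×10⁻⁸·(511)⁴/1100 = 2·5.67×10⁻⁸·6.818×10¹⁰/1100.

α/ε ≈ 7.03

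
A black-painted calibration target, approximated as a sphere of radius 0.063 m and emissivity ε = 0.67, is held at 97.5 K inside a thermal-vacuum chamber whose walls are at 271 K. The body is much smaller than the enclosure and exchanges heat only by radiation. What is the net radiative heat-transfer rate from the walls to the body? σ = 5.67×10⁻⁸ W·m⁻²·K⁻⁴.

P_net ≈ 10.0 W

For a small grey body in a large enclosure: P_net = εσA(T_body⁴ − T_wall⁴).
A = 4πr² = 0.04988 m²; T_body⁴ − T_wall⁴ = 9.037×10⁷ − 5.394×10⁹ = -5.303×10⁹ K⁴.
|P_net| = 0.67·5.67×10⁻⁸·0.04988·5.303×10⁹.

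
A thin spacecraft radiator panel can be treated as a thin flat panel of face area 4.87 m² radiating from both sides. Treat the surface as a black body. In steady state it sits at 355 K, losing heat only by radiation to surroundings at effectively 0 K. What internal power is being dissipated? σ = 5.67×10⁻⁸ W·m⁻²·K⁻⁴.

Steady state: P = εσA T⁴.
A = 2·4.87 = 9.740 m²; T⁴ = (355)⁴ = 1.588×10¹⁰ K⁴.
P = 1.0 × 5.67×10⁻⁸ × 9.740 × 1.588×10¹⁰.

P ≈ 8770 W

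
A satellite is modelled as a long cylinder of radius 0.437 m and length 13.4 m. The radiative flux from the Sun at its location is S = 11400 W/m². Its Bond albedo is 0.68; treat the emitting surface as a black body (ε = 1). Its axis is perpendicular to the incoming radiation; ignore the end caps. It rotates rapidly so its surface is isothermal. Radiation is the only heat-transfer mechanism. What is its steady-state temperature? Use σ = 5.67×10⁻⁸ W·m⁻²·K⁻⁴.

T ≈ 378 K

At equilibrium, absorbed power = emitted power.
Absorbing cross-section = 2rL = 11.71 m²; emitting surface = 2πrL = 36.79 m² (ratio π).
(1−a)S·A_cross = εσ·A_surf·T⁴  ⇒  T⁴ = (1−a)S/(πσ).
T⁴ = 0.320·11400/(π·5.67×10⁻⁸) = 2.048×10¹⁰ K⁴.
T = (2.048×10¹⁰)^(1/4).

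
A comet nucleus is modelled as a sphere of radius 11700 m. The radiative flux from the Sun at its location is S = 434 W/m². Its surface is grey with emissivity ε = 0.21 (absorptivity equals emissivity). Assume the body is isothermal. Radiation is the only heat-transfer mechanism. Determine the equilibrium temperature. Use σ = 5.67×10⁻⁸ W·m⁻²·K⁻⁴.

T ≈ 209 K

At equilibrium, absorbed power = emitted power.
Absorbing cross-section = πr² = 4.301×10⁸ m²; emitting surface = 4πr² = 1.720×10⁹ m² (ratio 4).
εS·A_cross = εσ·A_surf·T⁴  ⇒  T⁴ = S/(4σ)   (ε cancels).
T⁴ = 434/(4·5.67×10⁻⁸) = 1.914×10⁹ K⁴.
T = (1.914×10⁹)^(1/4).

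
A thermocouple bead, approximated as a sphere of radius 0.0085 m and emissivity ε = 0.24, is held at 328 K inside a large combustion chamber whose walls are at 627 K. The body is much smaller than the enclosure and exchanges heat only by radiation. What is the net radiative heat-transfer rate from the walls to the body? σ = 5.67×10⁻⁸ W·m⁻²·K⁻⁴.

For a small grey body in a large enclosure: P_net = εσA(T_body⁴ − T_wall⁴).
A = 4πr² = 9.079×10⁻⁴ m²; T_body⁴ − T_wall⁴ = 1.157×10¹⁰ − 1.546×10¹¹ = -1.430×10¹¹ K⁴.
|P_net| = 0.24·5.67×10⁻⁸·9.079×10⁻⁴·1.430×10¹¹.

P_net ≈ 1.77 W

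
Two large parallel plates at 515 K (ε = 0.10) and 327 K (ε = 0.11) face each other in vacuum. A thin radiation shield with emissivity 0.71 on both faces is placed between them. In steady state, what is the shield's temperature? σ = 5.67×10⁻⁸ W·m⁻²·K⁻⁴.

T_s ≈ 446 K

In steady state the net flux on the hot side equals that on the cold side.
σ(T₁⁴−T_s⁴)/D₁ = σ(T_s⁴−T₂⁴)/D₂, with D₁ = 1/ε₁+1/ε_s−1 = 10.41, D₂ = 1/ε_s+1/ε₂−1 = 9.499.
Solve for T_s⁴: T_s⁴ = (D₂·T₁⁴ + D₁·T₂⁴)/(D₁+D₂) = 3.954×10¹⁰ K⁴.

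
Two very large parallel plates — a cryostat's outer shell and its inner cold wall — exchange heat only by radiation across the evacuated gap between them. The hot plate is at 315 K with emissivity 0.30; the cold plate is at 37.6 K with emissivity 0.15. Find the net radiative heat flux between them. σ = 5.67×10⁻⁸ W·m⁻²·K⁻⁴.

q ≈ 62.0 W/m²

For two infinite grey parallel plates, q = σ(T₁⁴ − T₂⁴)/(1/ε₁ + 1/ε₂ − 1).
T₁⁴ − T₂⁴ = 9.846×10⁹ − 1.999×10⁶ = 9.844×10⁹ K⁴.
1/ε₁ + 1/ε₂ − 1 = 3.333 + 6.667 − 1 = 9.000.
q = 5.67×10⁻⁸ × 9.844×10⁹ / 9.000.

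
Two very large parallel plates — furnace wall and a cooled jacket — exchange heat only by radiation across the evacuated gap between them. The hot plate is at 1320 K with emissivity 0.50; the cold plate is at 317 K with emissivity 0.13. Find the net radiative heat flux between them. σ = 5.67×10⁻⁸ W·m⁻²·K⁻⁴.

For two infinite grey parallel plates, q = σ(T₁⁴ − T₂⁴)/(1/ε₁ + 1/ε₂ − 1).
T₁⁴ − T₂⁴ = 3.036×10¹² − 1.010×10¹⁰ = 3.026×10¹² K⁴.
1/ε₁ + 1/ε₂ − 1 = 2.000 + 7.692 − 1 = 8.692.
q = 5.67×10⁻⁸ × 3.026×10¹² / 8.692.

q ≈ 19700 W/m²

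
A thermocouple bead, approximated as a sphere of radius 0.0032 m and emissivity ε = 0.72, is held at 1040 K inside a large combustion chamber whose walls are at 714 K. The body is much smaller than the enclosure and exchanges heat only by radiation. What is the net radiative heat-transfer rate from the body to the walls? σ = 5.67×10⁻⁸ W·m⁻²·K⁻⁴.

P_net ≈ 4.78 W

For a small grey body in a large enclosure: P_net = εσA(T_body⁴ − T_wall⁴).
A = 4πr² = 1.287×10⁻⁴ m²; T_body⁴ − T_wall⁴ = 1.170×10¹² − 2.599×10¹¹ = 9.100×10¹¹ K⁴.
|P_net| = 0.72·5.67×10⁻⁸·1.287×10⁻⁴·9.100×10¹¹.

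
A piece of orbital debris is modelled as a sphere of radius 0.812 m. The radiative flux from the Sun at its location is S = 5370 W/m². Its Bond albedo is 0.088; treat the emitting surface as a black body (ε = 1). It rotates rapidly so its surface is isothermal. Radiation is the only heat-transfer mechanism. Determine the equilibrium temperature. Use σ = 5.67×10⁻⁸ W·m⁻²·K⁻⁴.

T ≈ 383 K

At equilibrium, absorbed power = emitted power.
Absorbing cross-section = πr² = 2.071 m²; emitting surface = 4πr² = 8.286 m² (ratio 4).
(1−a)S·A_cross = εσ·A_surf·T⁴  ⇒  T⁴ = (1−a)S/(4σ).
T⁴ = 0.912·5370/(4·5.67×10⁻⁸) = 2.159×10¹⁰ K⁴.
T = (2.159×10¹⁰)^(1/4).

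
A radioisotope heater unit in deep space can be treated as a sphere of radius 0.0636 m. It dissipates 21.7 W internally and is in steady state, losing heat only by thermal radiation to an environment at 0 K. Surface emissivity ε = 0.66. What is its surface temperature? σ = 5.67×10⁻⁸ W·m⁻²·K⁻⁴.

Steady state: internal power = radiated power, P = εσA T⁴.
Radiating area A = 4πr² = 0.05083 m².
T⁴ = P/(εσA) = 21.7/(0.66·5.67×10⁻⁸·0.05083) = 1.141×10¹⁰ K⁴.
T = (1.141×10¹⁰)^(1/4).

T ≈ 327 K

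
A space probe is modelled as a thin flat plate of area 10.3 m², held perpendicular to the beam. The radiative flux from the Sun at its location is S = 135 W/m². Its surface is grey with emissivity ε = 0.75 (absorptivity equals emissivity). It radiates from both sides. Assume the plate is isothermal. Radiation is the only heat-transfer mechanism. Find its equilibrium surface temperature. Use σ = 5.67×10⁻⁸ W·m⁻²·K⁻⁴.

At equilibrium, absorbed power = emitted power.
Absorbing cross-section = A = 10.30 m²; emitting surface = 2A = 20.60 m² (ratio 2).
εS·A_cross = εσ·A_surf·T⁴  ⇒  T⁴ = S/(2σ)   (ε cancels).
T⁴ = 135/(2·5.67×10⁻⁸) = 1.190×10⁹ K⁴.
T = (1.190×10⁹)^(1/4).

T ≈ 186 K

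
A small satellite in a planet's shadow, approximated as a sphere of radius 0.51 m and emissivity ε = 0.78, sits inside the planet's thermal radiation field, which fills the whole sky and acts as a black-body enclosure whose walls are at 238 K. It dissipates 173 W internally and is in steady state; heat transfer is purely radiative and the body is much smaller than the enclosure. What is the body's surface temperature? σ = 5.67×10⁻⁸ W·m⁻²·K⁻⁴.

For a small grey body in a large enclosure, net radiated power = εσA(T⁴ − T_w⁴).
Steady state: P = εσA(T⁴ − T_w⁴) with A = 4πr² = 3.269 m².
T⁴ = P/(εσA) + T_w⁴ = 173/(0.78·5.67×10⁻⁸·3.269) + (238)⁴
    = 1.197×10⁹ + 3.209×10⁹ = 4.405×10⁹ K⁴.

T ≈ 258 K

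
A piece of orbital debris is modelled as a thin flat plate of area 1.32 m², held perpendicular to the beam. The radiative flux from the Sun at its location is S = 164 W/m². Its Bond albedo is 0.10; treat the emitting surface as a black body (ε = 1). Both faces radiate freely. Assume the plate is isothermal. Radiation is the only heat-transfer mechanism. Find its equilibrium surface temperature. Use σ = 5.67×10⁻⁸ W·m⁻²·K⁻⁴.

At equilibrium, absorbed power = emitted power.
Absorbing cross-section = A = 1.320 m²; emitting surface = 2A = 2.640 m² (ratio 2).
(1−a)S·A_cross = εσ·A_surf·T⁴  ⇒  T⁴ = (1−a)S/(2σ).
T⁴ = 0.900·164/(2·5.67×10⁻⁸) = 1.302×10⁹ K⁴.
T = (1.302×10⁹)^(1/4).

T ≈ 190 K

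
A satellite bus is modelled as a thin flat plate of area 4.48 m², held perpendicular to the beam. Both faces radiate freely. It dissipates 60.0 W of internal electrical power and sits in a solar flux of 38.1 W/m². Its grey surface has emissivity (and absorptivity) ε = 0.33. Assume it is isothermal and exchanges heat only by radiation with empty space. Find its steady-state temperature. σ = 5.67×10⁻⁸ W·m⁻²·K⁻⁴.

T ≈ 162 K

At steady state, absorbed solar power + internal power = radiated power.
Absorbed: α·S·A_cross = 0.33·38.1·4.480 = 56.33 W (cross-section A).
Total input = 56.33 + 60.0 = 116.3 W.
Radiated: εσ·A_surf·T⁴ with A_surf = 2A = 8.960 m².
T⁴ = 116.3/(0.33·5.67×10⁻⁸·8.960) = 6.939×10⁸ K⁴.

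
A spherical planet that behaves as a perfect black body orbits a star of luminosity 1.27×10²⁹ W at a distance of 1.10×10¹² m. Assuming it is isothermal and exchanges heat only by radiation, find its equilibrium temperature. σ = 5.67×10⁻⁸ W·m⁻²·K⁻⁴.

T ≈ 438 K

First find the stellar flux at distance d: S = L/(4πd²) = 1.27×10²⁹/(4π·(1.10×10¹²)²) = 8352 W/m².
For an isothermal sphere, absorbed (1−a)S·πr² = emitted σ·4πr²·T⁴, so T⁴ = (1−a)S/(4σ).
T⁴ = 1.00·8352/(4·5.67×10⁻⁸) = 3.683×10¹⁰ K⁴.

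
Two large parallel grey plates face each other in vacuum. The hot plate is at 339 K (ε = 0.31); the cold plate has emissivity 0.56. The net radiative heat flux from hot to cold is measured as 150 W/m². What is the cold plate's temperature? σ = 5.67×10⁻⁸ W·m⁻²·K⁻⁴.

T₂ ≈ 226 K

q = σ(T₁⁴ − T₂⁴)/(1/ε₁ + 1/ε₂ − 1); denominator = 4.012.
T₂⁴ = T₁⁴ − q·(1/ε₁+1/ε₂−1)/σ = 1.321×10¹⁰ − 150·4.012/5.67×10⁻⁸
    = 2.594×10⁹ K⁴.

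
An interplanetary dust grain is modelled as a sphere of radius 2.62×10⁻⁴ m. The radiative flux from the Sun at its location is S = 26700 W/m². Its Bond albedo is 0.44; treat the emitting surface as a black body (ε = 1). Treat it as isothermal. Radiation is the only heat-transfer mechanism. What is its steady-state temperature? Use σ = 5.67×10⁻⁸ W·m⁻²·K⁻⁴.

T ≈ 507 K

At equilibrium, absorbed power = emitted power.
Absorbing cross-section = πr² = 2.157×10⁻⁷ m²; emitting surface = 4πr² = 8.626×10⁻⁷ m² (ratio 4).
(1−a)S·A_cross = εσ·A_surf·T⁴  ⇒  T⁴ = (1−a)S/(4σ).
T⁴ = 0.560·26700/(4·5.67×10⁻⁸) = 6.593×10¹⁰ K⁴.
T = (6.593×10¹⁰)^(1/4).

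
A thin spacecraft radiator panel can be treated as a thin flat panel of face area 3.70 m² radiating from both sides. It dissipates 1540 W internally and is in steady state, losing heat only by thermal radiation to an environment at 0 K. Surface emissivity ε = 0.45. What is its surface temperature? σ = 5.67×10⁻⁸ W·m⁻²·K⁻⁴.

T ≈ 301 K

Steady state: internal power = radiated power, P = εσA T⁴.
Radiating area A = 2·3.70 = 7.400 m².
T⁴ = P/(εσA) = 1540/(0.45·5.67×10⁻⁸·7.400) = 8.156×10⁹ K⁴.
T = (8.156×10⁹)^(1/4).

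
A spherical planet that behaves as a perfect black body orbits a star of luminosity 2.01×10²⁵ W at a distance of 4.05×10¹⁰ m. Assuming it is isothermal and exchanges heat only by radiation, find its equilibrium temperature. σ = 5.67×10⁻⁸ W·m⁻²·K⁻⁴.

T ≈ 256 K

First find the stellar flux at distance d: S = L/(4πd²) = 2.01×10²⁵/(4π·(4.05×10¹⁰)²) = 975.2 W/m².
For an isothermal sphere, absorbed (1−a)S·πr² = emitted σ·4πr²·T⁴, so T⁴ = (1−a)S/(4σ).
T⁴ = 1.00·975.2/(4·5.67×10⁻⁸) = 4.300×10⁹ K⁴.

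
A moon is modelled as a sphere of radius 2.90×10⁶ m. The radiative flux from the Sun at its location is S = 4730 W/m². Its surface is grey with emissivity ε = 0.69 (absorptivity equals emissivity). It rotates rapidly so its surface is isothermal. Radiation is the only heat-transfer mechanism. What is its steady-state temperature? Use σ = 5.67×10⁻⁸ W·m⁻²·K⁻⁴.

T ≈ 380 K

At equilibrium, absorbed power = emitted power.
Absorbing cross-section = πr² = 2.642×10¹³ m²; emitting surface = 4πr² = 1.057×10¹⁴ m² (ratio 4).
εS·A_cross = εσ·A_surf·T⁴  ⇒  T⁴ = S/(4σ)   (ε cancels).
T⁴ = 4730/(4·5.67×10⁻⁸) = 2.086×10¹⁰ K⁴.
T = (2.086×10¹⁰)^(1/4).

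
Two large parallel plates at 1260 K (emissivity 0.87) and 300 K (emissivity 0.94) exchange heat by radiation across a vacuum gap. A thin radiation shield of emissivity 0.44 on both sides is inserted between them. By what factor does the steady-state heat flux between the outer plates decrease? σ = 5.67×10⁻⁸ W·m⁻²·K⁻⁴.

Without shield: q₀ = σΔ(T⁴)/(1/ε₁+1/ε₂−1) with denominator 1.213.
With shield the two gaps are in series; the resistances add: (1/ε₁+1/ε_s−1)+(1/ε_s+1/ε₂−1) = 2.422+2.337 = 4.759.
Heat-flux ratio q₀/q = 4.759/1.213.

factor ≈ 3.92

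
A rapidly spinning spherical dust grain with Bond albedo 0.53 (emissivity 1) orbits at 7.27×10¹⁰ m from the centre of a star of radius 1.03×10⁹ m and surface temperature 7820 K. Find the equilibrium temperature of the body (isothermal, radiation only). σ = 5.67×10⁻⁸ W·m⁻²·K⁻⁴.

T ≈ 545 K

The star's surface emits σT_*⁴; at distance d the flux is S = σT_*⁴(R_*/d)².
S = 5.67×10⁻⁸·(7820)⁴·(1.03×10⁹/7.27×10¹⁰)² = 42560 W/m².
For an isothermal sphere T⁴ = (1−a)S/(4σ) = 8.820×10¹⁰ K⁴.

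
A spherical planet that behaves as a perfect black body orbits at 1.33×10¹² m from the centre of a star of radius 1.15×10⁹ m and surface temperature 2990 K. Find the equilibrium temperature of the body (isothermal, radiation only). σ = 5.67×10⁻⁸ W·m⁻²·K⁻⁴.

T ≈ 62.2 K

The star's surface emits σT_*⁴; at distance d the flux is S = σT_*⁴(R_*/d)².
S = 5.67×10⁻⁸·(2990)⁴·(1.15×10⁹/1.33×10¹²)² = 3.388 W/m².
For an isothermal sphere T⁴ = (1−a)S/(4σ) = 1.494×10⁷ K⁴.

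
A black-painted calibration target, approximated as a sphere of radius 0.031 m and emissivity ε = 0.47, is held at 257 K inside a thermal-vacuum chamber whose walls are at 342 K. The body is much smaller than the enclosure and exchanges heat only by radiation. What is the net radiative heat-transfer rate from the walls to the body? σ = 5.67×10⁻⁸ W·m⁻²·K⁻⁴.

P_net ≈ 3.00 W

For a small grey body in a large enclosure: P_net = εσA(T_body⁴ − T_wall⁴).
A = 4πr² = 0.01208 m²; T_body⁴ − T_wall⁴ = 4.362×10⁹ − 1.368×10¹⁰ = -9.318×10⁹ K⁴.
|P_net| = 0.47·5.67×10⁻⁸·0.01208·9.318×10⁹.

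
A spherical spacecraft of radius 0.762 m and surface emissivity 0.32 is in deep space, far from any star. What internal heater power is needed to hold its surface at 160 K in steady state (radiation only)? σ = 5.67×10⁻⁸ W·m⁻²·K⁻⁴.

P ≈ 86.8 W

P = εσ·4πr²·T⁴.
4πr² = 7.297 m²; T⁴ = 6.554×10⁸ K⁴.
P = 0.32·5.67×10⁻⁸·7.297·6.554×10⁸.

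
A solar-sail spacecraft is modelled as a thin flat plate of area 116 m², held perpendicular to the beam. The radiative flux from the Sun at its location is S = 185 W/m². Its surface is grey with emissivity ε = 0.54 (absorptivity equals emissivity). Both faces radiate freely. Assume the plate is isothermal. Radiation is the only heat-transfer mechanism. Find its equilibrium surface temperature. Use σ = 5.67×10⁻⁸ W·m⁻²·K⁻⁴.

T ≈ 201 K

At equilibrium, absorbed power = emitted power.
Absorbing cross-section = A = 116.0 m²; emitting surface = 2A = 232.0 m² (ratio 2).
εS·A_cross = εσ·A_surf·T⁴  ⇒  T⁴ = S/(2σ)   (ε cancels).
T⁴ = 185/(2·5.67×10⁻⁸) = 1.631×10⁹ K⁴.
T = (1.631×10⁹)^(1/4).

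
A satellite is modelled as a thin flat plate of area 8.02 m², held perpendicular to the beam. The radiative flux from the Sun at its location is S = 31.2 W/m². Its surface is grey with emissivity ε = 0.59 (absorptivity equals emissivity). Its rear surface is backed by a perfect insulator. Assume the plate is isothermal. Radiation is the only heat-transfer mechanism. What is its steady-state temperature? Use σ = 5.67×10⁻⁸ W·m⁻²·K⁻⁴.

At equilibrium, absorbed power = emitted power.
Absorbing cross-section = A = 8.020 m²; emitting surface = A = 8.020 m² (ratio 1).
εS·A_cross = εσ·A_surf·T⁴  ⇒  T⁴ = S/(1σ)   (ε cancels).
T⁴ = 31.2/(1·5.67×10⁻⁸) = 5.503×10⁸ K⁴.
T = (5.503×10⁸)^(1/4).

T ≈ 153 K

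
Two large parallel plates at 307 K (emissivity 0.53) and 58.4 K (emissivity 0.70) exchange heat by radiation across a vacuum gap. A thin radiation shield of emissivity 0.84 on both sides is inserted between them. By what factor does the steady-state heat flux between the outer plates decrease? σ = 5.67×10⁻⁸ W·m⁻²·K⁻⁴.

Without shield: q₀ = σΔ(T⁴)/(1/ε₁+1/ε₂−1) with denominator 2.315.
With shield the two gaps are in series; the resistances add: (1/ε₁+1/ε_s−1)+(1/ε_s+1/ε₂−1) = 2.077+1.619 = 3.696.
Heat-flux ratio q₀/q = 3.696/2.315.

factor ≈ 1.60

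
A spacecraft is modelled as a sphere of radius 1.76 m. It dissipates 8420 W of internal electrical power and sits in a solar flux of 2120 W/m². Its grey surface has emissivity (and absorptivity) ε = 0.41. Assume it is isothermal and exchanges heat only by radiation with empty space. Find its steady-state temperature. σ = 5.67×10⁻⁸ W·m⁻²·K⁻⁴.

At steady state, absorbed solar power + internal power = radiated power.
Absorbed: α·S·A_cross = 0.41·2120·9.731 = 8459 W (cross-section πr²).
Total input = 8459 + 8420 = 16880 W.
Radiated: εσ·A_surf·T⁴ with A_surf = 4πr² = 38.93 m².
T⁴ = 16880/(0.41·5.67×10⁻⁸·38.93) = 1.865×10¹⁰ K⁴.

T ≈ 370 K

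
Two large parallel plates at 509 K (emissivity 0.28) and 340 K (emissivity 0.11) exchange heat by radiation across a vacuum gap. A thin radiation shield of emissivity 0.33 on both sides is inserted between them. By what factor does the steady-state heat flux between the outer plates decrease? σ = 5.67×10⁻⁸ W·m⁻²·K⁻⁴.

Without shield: q₀ = σΔ(T⁴)/(1/ε₁+1/ε₂−1) with denominator 11.66.
With shield the two gaps are in series; the resistances add: (1/ε₁+1/ε_s−1)+(1/ε_s+1/ε₂−1) = 5.602+11.12 = 16.72.
Heat-flux ratio q₀/q = 16.72/11.66.

factor ≈ 1.43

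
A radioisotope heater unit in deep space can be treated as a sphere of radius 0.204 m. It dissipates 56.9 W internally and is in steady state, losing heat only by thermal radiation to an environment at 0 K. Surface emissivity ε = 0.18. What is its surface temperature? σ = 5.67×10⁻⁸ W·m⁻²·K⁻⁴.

Steady state: internal power = radiated power, P = εσA T⁴.
Radiating area A = 4πr² = 0.5230 m².
T⁴ = P/(εσA) = 56.9/(0.18·5.67×10⁻⁸·0.5230) = 1.066×10¹⁰ K⁴.
T = (1.066×10¹⁰)^(1/4).

T ≈ 321 K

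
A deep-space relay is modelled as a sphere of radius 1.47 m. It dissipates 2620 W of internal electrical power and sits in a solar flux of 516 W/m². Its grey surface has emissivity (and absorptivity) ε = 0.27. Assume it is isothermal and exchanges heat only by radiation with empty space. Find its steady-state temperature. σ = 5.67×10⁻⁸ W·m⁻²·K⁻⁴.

T ≈ 304 K

At steady state, absorbed solar power + internal power = radiated power.
Absorbed: α·S·A_cross = 0.27·516·6.789 = 945.8 W (cross-section πr²).
Total input = 945.8 + 2620 = 3566 W.
Radiated: εσ·A_surf·T⁴ with A_surf = 4πr² = 27.15 m².
T⁴ = 3566/(0.27·5.67×10⁻⁸·27.15) = 8.578×10⁹ K⁴.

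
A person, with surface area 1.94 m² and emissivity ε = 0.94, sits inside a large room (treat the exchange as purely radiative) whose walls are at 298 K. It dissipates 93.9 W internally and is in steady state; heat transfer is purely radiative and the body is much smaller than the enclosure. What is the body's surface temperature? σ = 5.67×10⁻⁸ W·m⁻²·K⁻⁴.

For a small grey body in a large enclosure, net radiated power = εσA(T⁴ − T_w⁴).
Steady state: P = εσA(T⁴ − T_w⁴) with A = 1.94 m².
T⁴ = P/(εσA) + T_w⁴ = 93.9/(0.94·5.67×10⁻⁸·1.940) + (298)⁴
    = 9.081×10⁸ + 7.886×10⁹ = 8.794×10⁹ K⁴.

T ≈ 306 K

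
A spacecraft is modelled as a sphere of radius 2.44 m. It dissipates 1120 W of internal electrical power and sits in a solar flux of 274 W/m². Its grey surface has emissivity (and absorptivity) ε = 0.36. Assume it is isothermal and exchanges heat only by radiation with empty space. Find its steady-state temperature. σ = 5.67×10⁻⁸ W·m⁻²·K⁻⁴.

At steady state, absorbed solar power + internal power = radiated power.
Absorbed: α·S·A_cross = 0.36·274·18.70 = 1845 W (cross-section πr²).
Total input = 1845 + 1120 = 2965 W.
Radiated: εσ·A_surf·T⁴ with A_surf = 4πr² = 74.82 m².
T⁴ = 2965/(0.36·5.67×10⁻⁸·74.82) = 1.942×10⁹ K⁴.

T ≈ 210 K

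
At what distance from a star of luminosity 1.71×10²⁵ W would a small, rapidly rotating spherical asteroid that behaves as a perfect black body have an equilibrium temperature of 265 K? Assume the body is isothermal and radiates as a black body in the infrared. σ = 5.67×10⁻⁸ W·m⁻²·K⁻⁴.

For an isothermal black-emitting sphere, (1−a)S·πr² = σ·4πr²·T⁴ ⇒ S = 4σT⁴/(1−a).
S = 4·5.67×10⁻⁸·(265)⁴/1.00 = 1118 W/m².
Flux falls as S = L/(4πd²), so d = √(L/(4πS)) = √(1.71×10²⁵/(4π·1118)).

d ≈ 3.49×10¹⁰ m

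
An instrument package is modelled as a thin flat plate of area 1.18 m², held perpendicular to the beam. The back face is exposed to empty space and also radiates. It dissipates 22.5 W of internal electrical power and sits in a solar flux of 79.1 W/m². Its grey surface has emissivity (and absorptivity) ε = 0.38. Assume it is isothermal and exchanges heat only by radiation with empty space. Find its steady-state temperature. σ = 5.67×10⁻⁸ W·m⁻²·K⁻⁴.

At steady state, absorbed solar power + internal power = radiated power.
Absorbed: α·S·A_cross = 0.38·79.1·1.180 = 35.47 W (cross-section A).
Total input = 35.47 + 22.5 = 57.97 W.
Radiated: εσ·A_surf·T⁴ with A_surf = 2A = 2.360 m².
T⁴ = 57.97/(0.38·5.67×10⁻⁸·2.360) = 1.140×10⁹ K⁴.

T ≈ 184 K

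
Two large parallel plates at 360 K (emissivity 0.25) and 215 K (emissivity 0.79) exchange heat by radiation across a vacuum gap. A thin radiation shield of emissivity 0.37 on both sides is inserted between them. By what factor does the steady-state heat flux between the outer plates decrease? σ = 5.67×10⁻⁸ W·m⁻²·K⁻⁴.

Without shield: q₀ = σΔ(T⁴)/(1/ε₁+1/ε₂−1) with denominator 4.266.
With shield the two gaps are in series; the resistances add: (1/ε₁+1/ε_s−1)+(1/ε_s+1/ε₂−1) = 5.703+2.969 = 8.671.
Heat-flux ratio q₀/q = 8.671/4.266.

factor ≈ 2.03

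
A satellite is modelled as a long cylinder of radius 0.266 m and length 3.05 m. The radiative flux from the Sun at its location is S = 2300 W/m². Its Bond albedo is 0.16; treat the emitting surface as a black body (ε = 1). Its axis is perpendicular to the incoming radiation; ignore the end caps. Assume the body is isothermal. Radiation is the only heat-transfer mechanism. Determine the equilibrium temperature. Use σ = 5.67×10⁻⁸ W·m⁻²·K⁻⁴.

T ≈ 323 K

At equilibrium, absorbed power = emitted power.
Absorbing cross-section = 2rL = 1.623 m²; emitting surface = 2πrL = 5.098 m² (ratio π).
(1−a)S·A_cross = εσ·A_surf·T⁴  ⇒  T⁴ = (1−a)S/(πσ).
T⁴ = 0.840·2300/(π·5.67×10⁻⁸) = 1.085×10¹⁰ K⁴.
T = (1.085×10¹⁰)^(1/4).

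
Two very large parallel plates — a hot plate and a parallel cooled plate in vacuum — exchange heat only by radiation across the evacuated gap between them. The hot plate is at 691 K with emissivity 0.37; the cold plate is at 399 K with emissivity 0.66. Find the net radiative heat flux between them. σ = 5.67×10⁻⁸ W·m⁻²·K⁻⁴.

q ≈ 3570 W/m²

For two infinite grey parallel plates, q = σ(T₁⁴ − T₂⁴)/(1/ε₁ + 1/ε₂ − 1).
T₁⁴ − T₂⁴ = 2.280×10¹¹ − 2.534×10¹⁰ = 2.026×10¹¹ K⁴.
1/ε₁ + 1/ε₂ − 1 = 2.703 + 1.515 − 1 = 3.218.
q = 5.67×10⁻⁸ × 2.026×10¹¹ / 3.218.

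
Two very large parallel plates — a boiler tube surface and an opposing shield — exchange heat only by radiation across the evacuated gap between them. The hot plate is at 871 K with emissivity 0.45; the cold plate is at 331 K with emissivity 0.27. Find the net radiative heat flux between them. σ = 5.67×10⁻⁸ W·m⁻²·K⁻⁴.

For two infinite grey parallel plates, q = σ(T₁⁴ − T₂⁴)/(1/ε₁ + 1/ε₂ − 1).
T₁⁴ − T₂⁴ = 5.755×10¹¹ − 1.200×10¹⁰ = 5.635×10¹¹ K⁴.
1/ε₁ + 1/ε₂ − 1 = 2.222 + 3.704 − 1 = 4.926.
q = 5.67×10⁻⁸ × 5.635×10¹¹ / 4.926.

q ≈ 6490 W/m²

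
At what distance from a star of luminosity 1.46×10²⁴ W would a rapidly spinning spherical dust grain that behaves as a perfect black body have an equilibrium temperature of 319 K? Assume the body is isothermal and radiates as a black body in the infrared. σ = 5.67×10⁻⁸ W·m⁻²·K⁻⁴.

For an isothermal black-emitting sphere, (1−a)S·πr² = σ·4πr²·T⁴ ⇒ S = 4σT⁴/(1−a).
S = 4·5.67×10⁻⁸·(319)⁴/1.00 = 2349 W/m².
Flux falls as S = L/(4πd²), so d = √(L/(4πS)) = √(1.46×10²⁴/(4π·2349)).

d ≈ 7.03×10⁹ m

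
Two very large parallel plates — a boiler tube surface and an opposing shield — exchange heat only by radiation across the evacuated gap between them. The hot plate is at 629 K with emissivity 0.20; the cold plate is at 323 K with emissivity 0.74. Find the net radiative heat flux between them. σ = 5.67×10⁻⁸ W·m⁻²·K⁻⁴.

q ≈ 1540 W/m²

For two infinite grey parallel plates, q = σ(T₁⁴ − T₂⁴)/(1/ε₁ + 1/ε₂ − 1).
T₁⁴ − T₂⁴ = 1.565×10¹¹ − 1.088×10¹⁰ = 1.456×10¹¹ K⁴.
1/ε₁ + 1/ε₂ − 1 = 5.000 + 1.351 − 1 = 5.351.
q = 5.67×10⁻⁸ × 1.456×10¹¹ / 5.351.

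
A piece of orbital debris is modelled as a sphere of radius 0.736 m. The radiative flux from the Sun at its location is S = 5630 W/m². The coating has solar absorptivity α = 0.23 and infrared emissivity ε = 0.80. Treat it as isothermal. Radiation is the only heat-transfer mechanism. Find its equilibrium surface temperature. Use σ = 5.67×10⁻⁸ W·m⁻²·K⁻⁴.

T ≈ 291 K

At equilibrium, absorbed power = emitted power.
Absorbing cross-section = πr² = 1.702 m²; emitting surface = 4πr² = 6.807 m² (ratio 4).
αS·A_cross = εσ·A_surf·T⁴  ⇒  T⁴ = αS/(ε·4σ).
T⁴ = 0.230·5630/(0.80·4·5.67×10⁻⁸) = 7.137×10⁹ K⁴.
T = (7.137×10⁹)^(1/4).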